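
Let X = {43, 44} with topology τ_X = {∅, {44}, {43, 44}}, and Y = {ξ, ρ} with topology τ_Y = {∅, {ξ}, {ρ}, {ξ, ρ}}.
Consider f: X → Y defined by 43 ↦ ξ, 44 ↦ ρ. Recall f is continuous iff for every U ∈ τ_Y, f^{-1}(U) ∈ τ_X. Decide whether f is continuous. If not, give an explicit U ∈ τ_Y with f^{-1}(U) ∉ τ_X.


f is NOT continuous.

Compute f^{-1}(U) for each U ∈ τ_Y:
  U = ∅: f^{-1}(U) = ∅ ∈ τ_X ✓.
  U = {ξ}: f^{-1}(U) = {43} ∉ τ_X ✗.
  U = {ρ}: f^{-1}(U) = {44} ∈ τ_X ✓.
  U = {ξ, ρ}: f^{-1}(U) = {43, 44} ∈ τ_X ✓.
Found U = {ξ} with f^{-1}(U) = {43} not in τ_X. Therefore f is NOT continuous.


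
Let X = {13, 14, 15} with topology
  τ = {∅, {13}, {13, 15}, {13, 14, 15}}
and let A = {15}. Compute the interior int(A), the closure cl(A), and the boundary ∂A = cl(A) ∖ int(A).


int(A) = ∅, cl(A) = {14, 15}, ∂A = {14, 15}.

Closed sets in (X, τ) are complements of opens:
  closed(X, τ) = {∅, {14}, {14, 15}, {13, 14, 15}}.
int(A) = ⋃ {U ∈ τ : U ⊆ A}. Opens contained in A: ∅.
Taking the union of these: int(A) = ∅.
cl(A) = ⋂ {C closed : A ⊆ C}. Closed sets containing A: {14, 15}, {13, 14, 15}.
Intersecting these: cl(A) = {14, 15}.
∂A = cl(A) ∖ int(A) = {14, 15} ∖ ∅ = {14, 15}.


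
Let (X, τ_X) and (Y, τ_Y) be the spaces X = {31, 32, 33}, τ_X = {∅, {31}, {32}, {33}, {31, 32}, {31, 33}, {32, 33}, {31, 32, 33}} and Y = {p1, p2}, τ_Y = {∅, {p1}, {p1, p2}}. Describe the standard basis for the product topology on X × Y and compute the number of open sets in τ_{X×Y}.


Basis B = {∅ × ∅, {31} × {p1}, {32} × {p1}, {33} × {p1}, {31} × {p1, p2}, {31, 32} × {p1}, {31, 33} × {p1}, {32} × {p1, p2}, {32, 33} × {p1}, {33} × {p1, p2}, {31, 32, 33} × {p1}, {31, 32} × {p1, p2}, {31, 33} × {p1, p2}, {32, 33} × {p1, p2}, {31, 32, 33} × {p1, p2}}; |τ_{X×Y}| = 27.

Enumerate products U × V with U ∈ τ_X, V ∈ τ_Y (deduplicated):
  ∅ × ∅ = {} (∅)
  {31} × {p1} = {(31,p1)}
  {32} × {p1} = {(32,p1)}
  {33} × {p1} = {(33,p1)}
  {31} × {p1, p2} = {(31,p1), (31,p2)}
  {31, 32} × {p1} = {(31,p1), (32,p1)}
  {31, 33} × {p1} = {(31,p1), (33,p1)}
  {32} × {p1, p2} = {(32,p1), (32,p2)}
  {32, 33} × {p1} = {(32,p1), (33,p1)}
  {33} × {p1, p2} = {(33,p1), (33,p2)}
  {31, 32, 33} × {p1} = {(31,p1), (32,p1), (33,p1)}
  {31, 32} × {p1, p2} = {(31,p1), (31,p2), (32,p1), (32,p2)}
  {31, 33} × {p1, p2} = {(31,p1), (31,p2), (33,p1), (33,p2)}
  {32, 33} × {p1, p2} = {(32,p1), (32,p2), (33,p1), (33,p2)}
  {31, 32, 33} × {p1, p2} = {(31,p1), (31,p2), (32,p1), (32,p2), (33,p1), (33,p2)}
These 15 distinct sets form the basis B.
Close under arbitrary unions to get τ_{X×Y}; counting gives |τ_{X×Y}| = 27.


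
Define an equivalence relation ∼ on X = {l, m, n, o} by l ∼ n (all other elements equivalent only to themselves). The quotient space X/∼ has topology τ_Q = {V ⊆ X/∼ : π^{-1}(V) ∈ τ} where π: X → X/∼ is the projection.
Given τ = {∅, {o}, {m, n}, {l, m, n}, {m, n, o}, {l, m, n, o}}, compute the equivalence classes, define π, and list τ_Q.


X/∼ = {[l=n], [m], [o]}; |τ_Q| = 4.

Equivalence classes: [l=n], [m], [o].
Quotient map π: X → X/∼ sends l ↦ [l=n], m ↦ [m], n ↦ [l=n], o ↦ [o].
For each subset V ⊆ X/∼, compute π^{-1}(V) ⊆ X and check whether π^{-1}(V) ∈ τ. V is open in τ_Q iff π^{-1}(V) ∈ τ.
  V = {}: π^{-1}(V) = ∅ ∈ τ ✓.
  V = {[l=n]}: π^{-1}(V) = {l, n} ∉ τ ✗.
  V = {[m]}: π^{-1}(V) = {m} ∉ τ ✗.
  V = {[l=n], [m]}: π^{-1}(V) = {l, m, n} ∈ τ ✓.
  V = {[o]}: π^{-1}(V) = {o} ∈ τ ✓.
  V = {[l=n], [o]}: π^{-1}(V) = {l, n, o} ∉ τ ✗.
  V = {[m], [o]}: π^{-1}(V) = {m, o} ∉ τ ✗.
  V = {[l=n], [m], [o]}: π^{-1}(V) = {l, m, n, o} ∈ τ ✓.
Open sets in the quotient: τ_Q = {{}, {[l=n], [m]}, {[o]}, {[l=n], [m], [o]}} (4 elements).


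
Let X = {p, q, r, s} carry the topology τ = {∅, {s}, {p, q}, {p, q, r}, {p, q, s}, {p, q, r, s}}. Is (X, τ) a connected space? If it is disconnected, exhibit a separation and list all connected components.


(X, τ) is disconnected; components = [{s}, {p, q, r}].

Find clopen sets (U ∈ τ with X ∖ U ∈ τ):
  U = ∅, X ∖ U = {p, q, r, s} — both open, so U is clopen.
  U = {s}, X ∖ U = {p, q, r} — both open, so U is clopen.
  U = {p, q, r}, X ∖ U = {s} — both open, so U is clopen.
  U = {p, q, r, s}, X ∖ U = ∅ — both open, so U is clopen.
Nontrivial clopen(s) exist: e.g. {s}. So (X, τ) is disconnected.
Compute connected components by grouping points that agree on all clopens:
  component: {s}
  component: {p, q, r}


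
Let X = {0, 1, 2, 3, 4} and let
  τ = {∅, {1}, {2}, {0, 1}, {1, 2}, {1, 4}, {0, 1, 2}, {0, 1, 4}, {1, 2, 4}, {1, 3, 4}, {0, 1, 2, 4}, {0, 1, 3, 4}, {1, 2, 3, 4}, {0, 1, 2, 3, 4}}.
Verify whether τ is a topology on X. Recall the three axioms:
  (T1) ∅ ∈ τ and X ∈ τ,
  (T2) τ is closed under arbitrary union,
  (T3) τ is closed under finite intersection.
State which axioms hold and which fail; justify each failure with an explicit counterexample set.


τ IS a topology on X.

Axiom (T1): ∅ ∈ τ? Yes; X ∈ τ? Yes.
Axiom (T2/T3): check pairwise unions and intersections of members of τ.
All pairwise intersections and unions checked — each lies in τ. Therefore τ satisfies (T1), (T2), (T3): it IS a topology on X.


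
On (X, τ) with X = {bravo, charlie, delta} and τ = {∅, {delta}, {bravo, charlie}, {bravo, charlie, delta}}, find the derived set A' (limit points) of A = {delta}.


A' = ∅

For each x ∈ X, list the open sets U ∈ τ with x ∈ U, then check whether U ∩ (A ∖ {x}) ≠ ∅ for every such U.
  x = bravo: open {bravo, charlie} ∋ x has {bravo, charlie} ∩ (A ∖ {bravo}) = ∅, so x is NOT a limit point.
  x = charlie: open {bravo, charlie} ∋ x has {bravo, charlie} ∩ (A ∖ {charlie}) = ∅, so x is NOT a limit point.
  x = delta: open {delta} ∋ x has {delta} ∩ (A ∖ {delta}) = ∅, so x is NOT a limit point.
Collecting: A' = ∅.


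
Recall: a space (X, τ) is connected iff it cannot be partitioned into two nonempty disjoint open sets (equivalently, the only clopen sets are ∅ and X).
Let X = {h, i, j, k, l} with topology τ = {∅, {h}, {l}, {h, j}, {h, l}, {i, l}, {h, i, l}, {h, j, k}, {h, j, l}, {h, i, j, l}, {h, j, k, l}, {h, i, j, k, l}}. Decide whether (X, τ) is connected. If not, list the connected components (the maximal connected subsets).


(X, τ) is disconnected; components = [{i, l}, {h, j, k}].

Find clopen sets (U ∈ τ with X ∖ U ∈ τ):
  U = ∅, X ∖ U = {h, i, j, k, l} — both open, so U is clopen.
  U = {i, l}, X ∖ U = {h, j, k} — both open, so U is clopen.
  U = {h, j, k}, X ∖ U = {i, l} — both open, so U is clopen.
  U = {h, i, j, k, l}, X ∖ U = ∅ — both open, so U is clopen.
Nontrivial clopen(s) exist: e.g. {i, l}. So (X, τ) is disconnected.
Compute connected components by grouping points that agree on all clopens:
  component: {i, l}
  component: {h, j, k}


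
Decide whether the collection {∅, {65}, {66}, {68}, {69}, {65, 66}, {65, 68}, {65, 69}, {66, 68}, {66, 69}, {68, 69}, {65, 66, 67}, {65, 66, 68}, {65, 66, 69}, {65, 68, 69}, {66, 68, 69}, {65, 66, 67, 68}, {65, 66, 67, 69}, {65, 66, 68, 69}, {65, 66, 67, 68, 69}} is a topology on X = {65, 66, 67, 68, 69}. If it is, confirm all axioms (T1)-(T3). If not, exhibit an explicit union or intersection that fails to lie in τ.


τ IS a topology on X.

Axiom (T1): ∅ ∈ τ? Yes; X ∈ τ? Yes.
Axiom (T2/T3): check pairwise unions and intersections of members of τ.
All pairwise intersections and unions checked — each lies in τ. Therefore τ satisfies (T1), (T2), (T3): it IS a topology on X.


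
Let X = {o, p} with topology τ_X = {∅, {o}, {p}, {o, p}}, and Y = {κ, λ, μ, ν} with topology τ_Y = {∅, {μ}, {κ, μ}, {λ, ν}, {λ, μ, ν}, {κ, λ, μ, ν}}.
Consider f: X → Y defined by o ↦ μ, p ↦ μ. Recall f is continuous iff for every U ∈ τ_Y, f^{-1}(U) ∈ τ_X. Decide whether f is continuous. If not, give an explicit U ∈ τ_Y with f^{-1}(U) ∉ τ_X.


f IS continuous.

Compute f^{-1}(U) for each U ∈ τ_Y:
  U = ∅: f^{-1}(U) = ∅ ∈ τ_X ✓.
  U = {μ}: f^{-1}(U) = {o, p} ∈ τ_X ✓.
  U = {κ, μ}: f^{-1}(U) = {o, p} ∈ τ_X ✓.
  U = {λ, ν}: f^{-1}(U) = ∅ ∈ τ_X ✓.
  U = {λ, μ, ν}: f^{-1}(U) = {o, p} ∈ τ_X ✓.
  U = {κ, λ, μ, ν}: f^{-1}(U) = {o, p} ∈ τ_X ✓.
Every preimage lies in τ_X, so f IS continuous.


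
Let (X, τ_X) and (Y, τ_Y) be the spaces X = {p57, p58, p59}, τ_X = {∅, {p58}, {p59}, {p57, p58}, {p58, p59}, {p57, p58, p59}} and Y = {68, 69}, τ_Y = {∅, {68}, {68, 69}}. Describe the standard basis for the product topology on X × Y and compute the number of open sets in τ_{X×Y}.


Basis B = {∅ × ∅, {p58} × {68}, {p59} × {68}, {p57, p58} × {68}, {p58} × {68, 69}, {p58, p59} × {68}, {p59} × {68, 69}, {p57, p58, p59} × {68}, {p57, p58} × {68, 69}, {p58, p59} × {68, 69}, {p57, p58, p59} × {68, 69}}; |τ_{X×Y}| = 18.

Enumerate products U × V with U ∈ τ_X, V ∈ τ_Y (deduplicated):
  ∅ × ∅ = {} (∅)
  {p58} × {68} = {(p58,68)}
  {p59} × {68} = {(p59,68)}
  {p57, p58} × {68} = {(p57,68), (p58,68)}
  {p58} × {68, 69} = {(p58,68), (p58,69)}
  {p58, p59} × {68} = {(p58,68), (p59,68)}
  {p59} × {68, 69} = {(p59,68), (p59,69)}
  {p57, p58, p59} × {68} = {(p57,68), (p58,68), (p59,68)}
  {p57, p58} × {68, 69} = {(p57,68), (p57,69), (p58,68), (p58,69)}
  {p58, p59} × {68, 69} = {(p58,68), (p58,69), (p59,68), (p59,69)}
  {p57, p58, p59} × {68, 69} = {(p57,68), (p57,69), (p58,68), (p58,69), (p59,68), (p59,69)}
These 11 distinct sets form the basis B.
Close under arbitrary unions to get τ_{X×Y}; counting gives |τ_{X×Y}| = 18.


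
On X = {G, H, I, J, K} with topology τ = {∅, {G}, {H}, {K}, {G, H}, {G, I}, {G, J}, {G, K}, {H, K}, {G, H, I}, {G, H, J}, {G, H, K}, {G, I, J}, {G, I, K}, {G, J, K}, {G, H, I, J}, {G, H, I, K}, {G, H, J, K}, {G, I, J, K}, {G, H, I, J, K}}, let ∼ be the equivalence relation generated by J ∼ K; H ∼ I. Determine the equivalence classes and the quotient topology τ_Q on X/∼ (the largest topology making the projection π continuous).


X/∼ = {[G], [H=I], [J=K]}; |τ_Q| = 5.

Equivalence classes: [G], [H=I], [J=K].
Quotient map π: X → X/∼ sends G ↦ [G], H ↦ [H=I], I ↦ [H=I], J ↦ [J=K], K ↦ [J=K].
For each subset V ⊆ X/∼, compute π^{-1}(V) ⊆ X and check whether π^{-1}(V) ∈ τ. V is open in τ_Q iff π^{-1}(V) ∈ τ.
  V = {}: π^{-1}(V) = ∅ ∈ τ ✓.
  V = {[G]}: π^{-1}(V) = {G} ∈ τ ✓.
  V = {[H=I]}: π^{-1}(V) = {H, I} ∉ τ ✗.
  V = {[G], [H=I]}: π^{-1}(V) = {G, H, I} ∈ τ ✓.
  V = {[J=K]}: π^{-1}(V) = {J, K} ∉ τ ✗.
  V = {[G], [J=K]}: π^{-1}(V) = {G, J, K} ∈ τ ✓.
  V = {[H=I], [J=K]}: π^{-1}(V) = {H, I, J, K} ∉ τ ✗.
  V = {[G], [H=I], [J=K]}: π^{-1}(V) = {G, H, I, J, K} ∈ τ ✓.
Open sets in the quotient: τ_Q = {{}, {[G]}, {[G], [H=I]}, {[G], [J=K]}, {[G], [H=I], [J=K]}} (5 elements).


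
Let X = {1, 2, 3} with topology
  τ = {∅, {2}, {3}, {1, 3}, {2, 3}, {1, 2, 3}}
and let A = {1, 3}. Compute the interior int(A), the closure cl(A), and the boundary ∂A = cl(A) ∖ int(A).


int(A) = {1, 3}, cl(A) = {1, 3}, ∂A = ∅.

Closed sets in (X, τ) are complements of opens:
  closed(X, τ) = {∅, {1}, {2}, {1, 2}, {1, 3}, {1, 2, 3}}.
int(A) = ⋃ {U ∈ τ : U ⊆ A}. Opens contained in A: ∅, {3}, {1, 3}.
Taking the union of these: int(A) = {1, 3}.
cl(A) = ⋂ {C closed : A ⊆ C}. Closed sets containing A: {1, 3}, {1, 2, 3}.
Intersecting these: cl(A) = {1, 3}.
∂A = cl(A) ∖ int(A) = {1, 3} ∖ {1, 3} = ∅.


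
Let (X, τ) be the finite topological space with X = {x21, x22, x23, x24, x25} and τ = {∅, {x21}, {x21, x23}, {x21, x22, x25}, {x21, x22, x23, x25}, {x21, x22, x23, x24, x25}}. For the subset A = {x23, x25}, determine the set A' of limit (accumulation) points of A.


A' = {x22, x24}

For each x ∈ X, list the open sets U ∈ τ with x ∈ U, then check whether U ∩ (A ∖ {x}) ≠ ∅ for every such U.
  x = x21: open {x21} ∋ x has {x21} ∩ (A ∖ {x21}) = ∅, so x is NOT a limit point.
  x = x22: opens ∋ x are {x21, x22, x25}, {x21, x22, x23, x25}, {x21, x22, x23, x24, x25}; each meets A ∖ {x22}, so x IS a limit point.
  x = x23: open {x21, x23} ∋ x has {x21, x23} ∩ (A ∖ {x23}) = ∅, so x is NOT a limit point.
  x = x24: opens ∋ x are {x21, x22, x23, x24, x25}; each meets A ∖ {x24}, so x IS a limit point.
  x = x25: open {x21, x22, x25} ∋ x has {x21, x22, x25} ∩ (A ∖ {x25}) = ∅, so x is NOT a limit point.
Collecting: A' = {x22, x24}.


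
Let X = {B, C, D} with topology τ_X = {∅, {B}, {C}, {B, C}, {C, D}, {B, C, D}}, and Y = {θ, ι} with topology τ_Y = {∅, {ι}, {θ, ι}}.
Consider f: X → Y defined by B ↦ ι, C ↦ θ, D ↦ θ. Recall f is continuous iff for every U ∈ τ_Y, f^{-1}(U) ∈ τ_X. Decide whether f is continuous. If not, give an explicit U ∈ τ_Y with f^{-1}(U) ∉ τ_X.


f IS continuous.

Compute f^{-1}(U) for each U ∈ τ_Y:
  U = ∅: f^{-1}(U) = ∅ ∈ τ_X ✓.
  U = {ι}: f^{-1}(U) = {B} ∈ τ_X ✓.
  U = {θ, ι}: f^{-1}(U) = {B, C, D} ∈ τ_X ✓.
Every preimage lies in τ_X, so f IS continuous.


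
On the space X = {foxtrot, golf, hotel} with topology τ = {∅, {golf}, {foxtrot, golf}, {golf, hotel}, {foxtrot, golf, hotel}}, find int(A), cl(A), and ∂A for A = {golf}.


int(A) = {golf}, cl(A) = {foxtrot, golf, hotel}, ∂A = {foxtrot, hotel}.

Closed sets in (X, τ) are complements of opens:
  closed(X, τ) = {∅, {foxtrot}, {hotel}, {foxtrot, hotel}, {foxtrot, golf, hotel}}.
int(A) = ⋃ {U ∈ τ : U ⊆ A}. Opens contained in A: ∅, {golf}.
Taking the union of these: int(A) = {golf}.
cl(A) = ⋂ {C closed : A ⊆ C}. Closed sets containing A: {foxtrot, golf, hotel}.
Intersecting these: cl(A) = {foxtrot, golf, hotel}.
∂A = cl(A) ∖ int(A) = {foxtrot, golf, hotel} ∖ {golf} = {foxtrot, hotel}.


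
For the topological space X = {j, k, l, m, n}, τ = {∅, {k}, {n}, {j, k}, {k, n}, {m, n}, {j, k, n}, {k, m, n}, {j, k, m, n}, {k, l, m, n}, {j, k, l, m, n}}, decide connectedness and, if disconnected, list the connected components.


(X, τ) is connected.

Find clopen sets (U ∈ τ with X ∖ U ∈ τ):
  U = ∅, X ∖ U = {j, k, l, m, n} — both open, so U is clopen.
  U = {j, k, l, m, n}, X ∖ U = ∅ — both open, so U is clopen.
Only trivial clopens (∅ and X) exist, so (X, τ) is connected.
Compute connected components by grouping points that agree on all clopens:
  component: {j, k, l, m, n}


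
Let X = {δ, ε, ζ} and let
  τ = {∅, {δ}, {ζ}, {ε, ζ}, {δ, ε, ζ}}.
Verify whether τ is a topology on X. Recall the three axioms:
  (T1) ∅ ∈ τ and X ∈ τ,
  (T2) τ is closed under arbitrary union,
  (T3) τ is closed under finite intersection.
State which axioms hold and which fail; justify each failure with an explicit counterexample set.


τ is NOT a topology on X.

Axiom (T1): ∅ ∈ τ? Yes; X ∈ τ? Yes.
Axiom (T2/T3): check pairwise unions and intersections of members of τ.
Counterexample for (T2): {δ} ∪ {ζ} = {δ, ζ} ∉ τ. Therefore τ is NOT a topology.


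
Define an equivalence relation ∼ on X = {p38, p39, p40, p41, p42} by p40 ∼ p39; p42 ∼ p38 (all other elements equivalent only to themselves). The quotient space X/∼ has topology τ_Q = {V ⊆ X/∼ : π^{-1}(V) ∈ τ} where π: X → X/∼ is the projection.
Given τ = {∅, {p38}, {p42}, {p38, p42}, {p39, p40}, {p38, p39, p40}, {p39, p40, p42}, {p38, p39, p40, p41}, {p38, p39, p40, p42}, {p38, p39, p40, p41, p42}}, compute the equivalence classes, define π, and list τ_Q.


X/∼ = {[p38=p42], [p39=p40], [p41]}; |τ_Q| = 5.

Equivalence classes: [p38=p42], [p39=p40], [p41].
Quotient map π: X → X/∼ sends p38 ↦ [p38=p42], p39 ↦ [p39=p40], p40 ↦ [p39=p40], p41 ↦ [p41], p42 ↦ [p38=p42].
For each subset V ⊆ X/∼, compute π^{-1}(V) ⊆ X and check whether π^{-1}(V) ∈ τ. V is open in τ_Q iff π^{-1}(V) ∈ τ.
  V = {}: π^{-1}(V) = ∅ ∈ τ ✓.
  V = {[p38=p42]}: π^{-1}(V) = {p38, p42} ∈ τ ✓.
  V = {[p39=p40]}: π^{-1}(V) = {p39, p40} ∈ τ ✓.
  V = {[p38=p42], [p39=p40]}: π^{-1}(V) = {p38, p39, p40, p42} ∈ τ ✓.
  V = {[p41]}: π^{-1}(V) = {p41} ∉ τ ✗.
  V = {[p38=p42], [p41]}: π^{-1}(V) = {p38, p41, p42} ∉ τ ✗.
  V = {[p39=p40], [p41]}: π^{-1}(V) = {p39, p40, p41} ∉ τ ✗.
  V = {[p38=p42], [p39=p40], [p41]}: π^{-1}(V) = {p38, p39, p40, p41, p42} ∈ τ ✓.
Open sets in the quotient: τ_Q = {{}, {[p38=p42]}, {[p39=p40]}, {[p38=p42], [p39=p40]}, {[p38=p42], [p39=p40], [p41]}} (5 elements).


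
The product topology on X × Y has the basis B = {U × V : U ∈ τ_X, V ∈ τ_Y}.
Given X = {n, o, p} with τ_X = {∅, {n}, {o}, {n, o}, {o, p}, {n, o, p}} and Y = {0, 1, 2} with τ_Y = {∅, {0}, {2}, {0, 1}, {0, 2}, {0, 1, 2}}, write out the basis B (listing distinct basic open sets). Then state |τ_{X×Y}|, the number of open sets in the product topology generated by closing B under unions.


Basis B = {∅ × ∅, {n} × {0}, {n} × {2}, {o} × {0}, {o} × {2}, {n} × {0, 1}, {n} × {0, 2}, {n, o} × {0}, {n, o} × {2}, {o} × {0, 1}, {o} × {0, 2}, {o, p} × {0}, {o, p} × {2}, {n} × {0, 1, 2}, {n, o, p} × {0}, {n, o, p} × {2}, {o} × {0, 1, 2}, {n, o} × {0, 1}, {n, o} × {0, 2}, {o, p} × {0, 1}, {o, p} × {0, 2}, {n, o} × {0, 1, 2}, {n, o, p} × {0, 1}, {n, o, p} × {0, 2}, {o, p} × {0, 1, 2}, {n, o, p} × {0, 1, 2}}; |τ_{X×Y}| = 108.

Enumerate products U × V with U ∈ τ_X, V ∈ τ_Y (deduplicated):
  ∅ × ∅ = {} (∅)
  {n} × {0} = {(n,0)}
  {n} × {2} = {(n,2)}
  {o} × {0} = {(o,0)}
  {o} × {2} = {(o,2)}
  {n} × {0, 1} = {(n,0), (n,1)}
  {n} × {0, 2} = {(n,0), (n,2)}
  {n, o} × {0} = {(n,0), (o,0)}
  {n, o} × {2} = {(n,2), (o,2)}
  {o} × {0, 1} = {(o,0), (o,1)}
  {o} × {0, 2} = {(o,0), (o,2)}
  {o, p} × {0} = {(o,0), (p,0)}
  {o, p} × {2} = {(o,2), (p,2)}
  {n} × {0, 1, 2} = {(n,0), (n,1), (n,2)}
  {n, o, p} × {0} = {(n,0), (o,0), (p,0)}
  {n, o, p} × {2} = {(n,2), (o,2), (p,2)}
  {o} × {0, 1, 2} = {(o,0), (o,1), (o,2)}
  {n, o} × {0, 1} = {(n,0), (n,1), (o,0), (o,1)}
  {n, o} × {0, 2} = {(n,0), (n,2), (o,0), (o,2)}
  {o, p} × {0, 1} = {(o,0), (o,1), (p,0), (p,1)}
  {o, p} × {0, 2} = {(o,0), (o,2), (p,0), (p,2)}
  {n, o} × {0, 1, 2} = {(n,0), (n,1), (n,2), (o,0), (o,1), (o,2)}
  {n, o, p} × {0, 1} = {(n,0), (n,1), (o,0), (o,1), (p,0), (p,1)}
  {n, o, p} × {0, 2} = {(n,0), (n,2), (o,0), (o,2), (p,0), (p,2)}
  {o, p} × {0, 1, 2} = {(o,0), (o,1), (o,2), (p,0), (p,1), (p,2)}
  {n, o, p} × {0, 1, 2} = {(n,0), (n,1), (n,2), (o,0), (o,1), (o,2), (p,0), (p,1), (p,2)}
These 26 distinct sets form the basis B.
Close under arbitrary unions to get τ_{X×Y}; counting gives |τ_{X×Y}| = 108.


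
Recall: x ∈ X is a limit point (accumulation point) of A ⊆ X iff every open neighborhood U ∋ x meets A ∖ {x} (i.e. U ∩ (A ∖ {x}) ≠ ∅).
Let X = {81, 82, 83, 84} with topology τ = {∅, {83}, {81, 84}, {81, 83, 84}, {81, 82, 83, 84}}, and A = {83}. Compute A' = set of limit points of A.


A' = {82}

For each x ∈ X, list the open sets U ∈ τ with x ∈ U, then check whether U ∩ (A ∖ {x}) ≠ ∅ for every such U.
  x = 81: open {81, 84} ∋ x has {81, 84} ∩ (A ∖ {81}) = ∅, so x is NOT a limit point.
  x = 82: opens ∋ x are {81, 82, 83, 84}; each meets A ∖ {82}, so x IS a limit point.
  x = 83: open {83} ∋ x has {83} ∩ (A ∖ {83}) = ∅, so x is NOT a limit point.
  x = 84: open {81, 84} ∋ x has {81, 84} ∩ (A ∖ {84}) = ∅, so x is NOT a limit point.
Collecting: A' = {82}.


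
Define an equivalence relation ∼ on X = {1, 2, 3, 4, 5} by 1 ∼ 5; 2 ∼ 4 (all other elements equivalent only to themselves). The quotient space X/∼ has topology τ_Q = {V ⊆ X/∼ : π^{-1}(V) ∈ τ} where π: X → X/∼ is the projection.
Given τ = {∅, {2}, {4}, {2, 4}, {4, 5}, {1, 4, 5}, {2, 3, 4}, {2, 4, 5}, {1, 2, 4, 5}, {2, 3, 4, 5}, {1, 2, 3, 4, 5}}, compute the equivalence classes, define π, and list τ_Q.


X/∼ = {[1=5], [2=4], [3]}; |τ_Q| = 5.

Equivalence classes: [1=5], [2=4], [3].
Quotient map π: X → X/∼ sends 1 ↦ [1=5], 2 ↦ [2=4], 3 ↦ [3], 4 ↦ [2=4], 5 ↦ [1=5].
For each subset V ⊆ X/∼, compute π^{-1}(V) ⊆ X and check whether π^{-1}(V) ∈ τ. V is open in τ_Q iff π^{-1}(V) ∈ τ.
  V = {}: π^{-1}(V) = ∅ ∈ τ ✓.
  V = {[1=5]}: π^{-1}(V) = {1, 5} ∉ τ ✗.
  V = {[2=4]}: π^{-1}(V) = {2, 4} ∈ τ ✓.
  V = {[1=5], [2=4]}: π^{-1}(V) = {1, 2, 4, 5} ∈ τ ✓.
  V = {[3]}: π^{-1}(V) = {3} ∉ τ ✗.
  V = {[1=5], [3]}: π^{-1}(V) = {1, 3, 5} ∉ τ ✗.
  V = {[2=4], [3]}: π^{-1}(V) = {2, 3, 4} ∈ τ ✓.
  V = {[1=5], [2=4], [3]}: π^{-1}(V) = {1, 2, 3, 4, 5} ∈ τ ✓.
Open sets in the quotient: τ_Q = {{}, {[2=4]}, {[1=5], [2=4]}, {[2=4], [3]}, {[1=5], [2=4], [3]}} (5 elements).


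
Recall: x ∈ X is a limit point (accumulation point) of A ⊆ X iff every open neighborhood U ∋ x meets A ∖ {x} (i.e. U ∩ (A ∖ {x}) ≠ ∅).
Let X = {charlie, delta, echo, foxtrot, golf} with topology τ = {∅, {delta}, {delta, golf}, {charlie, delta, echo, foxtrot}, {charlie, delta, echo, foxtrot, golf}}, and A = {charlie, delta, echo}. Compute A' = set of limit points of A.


A' = {charlie, echo, foxtrot, golf}

For each x ∈ X, list the open sets U ∈ τ with x ∈ U, then check whether U ∩ (A ∖ {x}) ≠ ∅ for every such U.
  x = charlie: opens ∋ x are {charlie, delta, echo, foxtrot}, {charlie, delta, echo, foxtrot, golf}; each meets A ∖ {charlie}, so x IS a limit point.
  x = delta: open {delta} ∋ x has {delta} ∩ (A ∖ {delta}) = ∅, so x is NOT a limit point.
  x = echo: opens ∋ x are {charlie, delta, echo, foxtrot}, {charlie, delta, echo, foxtrot, golf}; each meets A ∖ {echo}, so x IS a limit point.
  x = foxtrot: opens ∋ x are {charlie, delta, echo, foxtrot}, {charlie, delta, echo, foxtrot, golf}; each meets A ∖ {foxtrot}, so x IS a limit point.
  x = golf: opens ∋ x are {delta, golf}, {charlie, delta, echo, foxtrot, golf}; each meets A ∖ {golf}, so x IS a limit point.
Collecting: A' = {charlie, echo, foxtrot, golf}.


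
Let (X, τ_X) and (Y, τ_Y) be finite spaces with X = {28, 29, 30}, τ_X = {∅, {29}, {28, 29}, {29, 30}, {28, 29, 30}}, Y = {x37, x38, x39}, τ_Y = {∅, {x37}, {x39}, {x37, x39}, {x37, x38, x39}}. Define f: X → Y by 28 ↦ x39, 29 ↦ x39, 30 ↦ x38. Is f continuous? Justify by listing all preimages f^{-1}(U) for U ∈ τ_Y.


f IS continuous.

Compute f^{-1}(U) for each U ∈ τ_Y:
  U = ∅: f^{-1}(U) = ∅ ∈ τ_X ✓.
  U = {x37}: f^{-1}(U) = ∅ ∈ τ_X ✓.
  U = {x39}: f^{-1}(U) = {28, 29} ∈ τ_X ✓.
  U = {x37, x39}: f^{-1}(U) = {28, 29} ∈ τ_X ✓.
  U = {x37, x38, x39}: f^{-1}(U) = {28, 29, 30} ∈ τ_X ✓.
Every preimage lies in τ_X, so f IS continuous.


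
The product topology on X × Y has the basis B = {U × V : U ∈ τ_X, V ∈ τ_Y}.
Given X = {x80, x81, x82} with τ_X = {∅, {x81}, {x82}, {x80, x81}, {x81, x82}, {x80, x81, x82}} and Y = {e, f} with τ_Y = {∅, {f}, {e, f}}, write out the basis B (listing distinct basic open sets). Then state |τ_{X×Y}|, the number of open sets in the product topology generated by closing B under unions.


Basis B = {∅ × ∅, {x81} × {f}, {x82} × {f}, {x80, x81} × {f}, {x81} × {e, f}, {x81, x82} × {f}, {x82} × {e, f}, {x80, x81, x82} × {f}, {x80, x81} × {e, f}, {x81, x82} × {e, f}, {x80, x81, x82} × {e, f}}; |τ_{X×Y}| = 18.

Enumerate products U × V with U ∈ τ_X, V ∈ τ_Y (deduplicated):
  ∅ × ∅ = {} (∅)
  {x81} × {f} = {(x81,f)}
  {x82} × {f} = {(x82,f)}
  {x80, x81} × {f} = {(x80,f), (x81,f)}
  {x81} × {e, f} = {(x81,e), (x81,f)}
  {x81, x82} × {f} = {(x81,f), (x82,f)}
  {x82} × {e, f} = {(x82,e), (x82,f)}
  {x80, x81, x82} × {f} = {(x80,f), (x81,f), (x82,f)}
  {x80, x81} × {e, f} = {(x80,e), (x80,f), (x81,e), (x81,f)}
  {x81, x82} × {e, f} = {(x81,e), (x81,f), (x82,e), (x82,f)}
  {x80, x81, x82} × {e, f} = {(x80,e), (x80,f), (x81,e), (x81,f), (x82,e), (x82,f)}
These 11 distinct sets form the basis B.
Close under arbitrary unions to get τ_{X×Y}; counting gives |τ_{X×Y}| = 18.


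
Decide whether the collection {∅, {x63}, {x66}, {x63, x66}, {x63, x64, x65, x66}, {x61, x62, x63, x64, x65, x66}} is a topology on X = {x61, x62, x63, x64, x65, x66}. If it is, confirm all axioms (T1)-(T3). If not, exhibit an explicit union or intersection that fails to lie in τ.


τ IS a topology on X.

Axiom (T1): ∅ ∈ τ? Yes; X ∈ τ? Yes.
Axiom (T2/T3): check pairwise unions and intersections of members of τ.
All pairwise intersections and unions checked — each lies in τ. Therefore τ satisfies (T1), (T2), (T3): it IS a topology on X.


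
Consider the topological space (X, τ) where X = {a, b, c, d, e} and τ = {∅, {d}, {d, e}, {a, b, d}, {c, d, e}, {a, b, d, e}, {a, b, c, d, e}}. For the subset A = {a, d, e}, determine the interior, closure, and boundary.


int(A) = {d, e}, cl(A) = {a, b, c, d, e}, ∂A = {a, b, c}.

Closed sets in (X, τ) are complements of opens:
  closed(X, τ) = {∅, {c}, {a, b}, {c, e}, {a, b, c}, {a, b, c, e}, {a, b, c, d, e}}.
int(A) = ⋃ {U ∈ τ : U ⊆ A}. Opens contained in A: ∅, {d}, {d, e}.
Taking the union of these: int(A) = {d, e}.
cl(A) = ⋂ {C closed : A ⊆ C}. Closed sets containing A: {a, b, c, d, e}.
Intersecting these: cl(A) = {a, b, c, d, e}.
∂A = cl(A) ∖ int(A) = {a, b, c, d, e} ∖ {d, e} = {a, b, c}.


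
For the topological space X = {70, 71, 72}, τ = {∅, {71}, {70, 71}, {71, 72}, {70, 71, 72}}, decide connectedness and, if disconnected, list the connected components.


(X, τ) is connected.

Find clopen sets (U ∈ τ with X ∖ U ∈ τ):
  U = ∅, X ∖ U = {70, 71, 72} — both open, so U is clopen.
  U = {70, 71, 72}, X ∖ U = ∅ — both open, so U is clopen.
Only trivial clopens (∅ and X) exist, so (X, τ) is connected.
Compute connected components by grouping points that agree on all clopens:
  component: {70, 71, 72}


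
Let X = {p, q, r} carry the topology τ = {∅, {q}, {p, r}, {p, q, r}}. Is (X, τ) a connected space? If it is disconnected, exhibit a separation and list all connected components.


(X, τ) is disconnected; components = [{q}, {p, r}].

Find clopen sets (U ∈ τ with X ∖ U ∈ τ):
  U = ∅, X ∖ U = {p, q, r} — both open, so U is clopen.
  U = {q}, X ∖ U = {p, r} — both open, so U is clopen.
  U = {p, r}, X ∖ U = {q} — both open, so U is clopen.
  U = {p, q, r}, X ∖ U = ∅ — both open, so U is clopen.
Nontrivial clopen(s) exist: e.g. {p, r}. So (X, τ) is disconnected.
Compute connected components by grouping points that agree on all clopens:
  component: {q}
  component: {p, r}


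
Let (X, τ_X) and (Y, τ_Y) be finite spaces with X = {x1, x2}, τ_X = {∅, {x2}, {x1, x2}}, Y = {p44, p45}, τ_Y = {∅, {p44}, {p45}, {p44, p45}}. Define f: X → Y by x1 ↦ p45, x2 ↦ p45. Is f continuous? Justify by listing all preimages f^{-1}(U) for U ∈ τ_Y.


f IS continuous.

Compute f^{-1}(U) for each U ∈ τ_Y:
  U = ∅: f^{-1}(U) = ∅ ∈ τ_X ✓.
  U = {p44}: f^{-1}(U) = ∅ ∈ τ_X ✓.
  U = {p45}: f^{-1}(U) = {x1, x2} ∈ τ_X ✓.
  U = {p44, p45}: f^{-1}(U) = {x1, x2} ∈ τ_X ✓.
Every preimage lies in τ_X, so f IS continuous.


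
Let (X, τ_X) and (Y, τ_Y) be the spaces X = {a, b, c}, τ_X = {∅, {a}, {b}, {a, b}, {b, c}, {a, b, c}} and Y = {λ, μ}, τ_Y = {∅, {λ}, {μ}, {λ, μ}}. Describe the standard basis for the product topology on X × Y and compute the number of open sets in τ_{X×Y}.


Basis B = {∅ × ∅, {a} × {λ}, {a} × {μ}, {b} × {λ}, {b} × {μ}, {a} × {λ, μ}, {a, b} × {λ}, {a, b} × {μ}, {b} × {λ, μ}, {b, c} × {λ}, {b, c} × {μ}, {a, b, c} × {λ}, {a, b, c} × {μ}, {a, b} × {λ, μ}, {b, c} × {λ, μ}, {a, b, c} × {λ, μ}}; |τ_{X×Y}| = 36.

Enumerate products U × V with U ∈ τ_X, V ∈ τ_Y (deduplicated):
  ∅ × ∅ = {} (∅)
  {a} × {λ} = {(a,λ)}
  {a} × {μ} = {(a,μ)}
  {b} × {λ} = {(b,λ)}
  {b} × {μ} = {(b,μ)}
  {a} × {λ, μ} = {(a,λ), (a,μ)}
  {a, b} × {λ} = {(a,λ), (b,λ)}
  {a, b} × {μ} = {(a,μ), (b,μ)}
  {b} × {λ, μ} = {(b,λ), (b,μ)}
  {b, c} × {λ} = {(b,λ), (c,λ)}
  {b, c} × {μ} = {(b,μ), (c,μ)}
  {a, b, c} × {λ} = {(a,λ), (b,λ), (c,λ)}
  {a, b, c} × {μ} = {(a,μ), (b,μ), (c,μ)}
  {a, b} × {λ, μ} = {(a,λ), (a,μ), (b,λ), (b,μ)}
  {b, c} × {λ, μ} = {(b,λ), (b,μ), (c,λ), (c,μ)}
  {a, b, c} × {λ, μ} = {(a,λ), (a,μ), (b,λ), (b,μ), (c,λ), (c,μ)}
These 16 distinct sets form the basis B.
Close under arbitrary unions to get τ_{X×Y}; counting gives |τ_{X×Y}| = 36.


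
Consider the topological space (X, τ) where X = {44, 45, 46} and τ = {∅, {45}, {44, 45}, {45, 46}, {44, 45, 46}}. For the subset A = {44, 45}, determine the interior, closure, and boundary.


int(A) = {44, 45}, cl(A) = {44, 45, 46}, ∂A = {46}.

Closed sets in (X, τ) are complements of opens:
  closed(X, τ) = {∅, {44}, {46}, {44, 46}, {44, 45, 46}}.
int(A) = ⋃ {U ∈ τ : U ⊆ A}. Opens contained in A: ∅, {45}, {44, 45}.
Taking the union of these: int(A) = {44, 45}.
cl(A) = ⋂ {C closed : A ⊆ C}. Closed sets containing A: {44, 45, 46}.
Intersecting these: cl(A) = {44, 45, 46}.
∂A = cl(A) ∖ int(A) = {44, 45, 46} ∖ {44, 45} = {46}.


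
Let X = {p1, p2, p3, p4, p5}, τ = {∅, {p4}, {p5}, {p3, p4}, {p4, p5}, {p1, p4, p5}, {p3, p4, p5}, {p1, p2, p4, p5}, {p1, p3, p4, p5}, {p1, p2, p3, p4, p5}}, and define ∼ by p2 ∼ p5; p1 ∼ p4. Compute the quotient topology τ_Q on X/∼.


X/∼ = {[p1=p4], [p2=p5], [p3]}; |τ_Q| = 3.

Equivalence classes: [p1=p4], [p2=p5], [p3].
Quotient map π: X → X/∼ sends p1 ↦ [p1=p4], p2 ↦ [p2=p5], p3 ↦ [p3], p4 ↦ [p1=p4], p5 ↦ [p2=p5].
For each subset V ⊆ X/∼, compute π^{-1}(V) ⊆ X and check whether π^{-1}(V) ∈ τ. V is open in τ_Q iff π^{-1}(V) ∈ τ.
  V = {}: π^{-1}(V) = ∅ ∈ τ ✓.
  V = {[p1=p4]}: π^{-1}(V) = {p1, p4} ∉ τ ✗.
  V = {[p2=p5]}: π^{-1}(V) = {p2, p5} ∉ τ ✗.
  V = {[p1=p4], [p2=p5]}: π^{-1}(V) = {p1, p2, p4, p5} ∈ τ ✓.
  V = {[p3]}: π^{-1}(V) = {p3} ∉ τ ✗.
  V = {[p1=p4], [p3]}: π^{-1}(V) = {p1, p3, p4} ∉ τ ✗.
  V = {[p2=p5], [p3]}: π^{-1}(V) = {p2, p3, p5} ∉ τ ✗.
  V = {[p1=p4], [p2=p5], [p3]}: π^{-1}(V) = {p1, p2, p3, p4, p5} ∈ τ ✓.
Open sets in the quotient: τ_Q = {{}, {[p1=p4], [p2=p5]}, {[p1=p4], [p2=p5], [p3]}} (3 elements).


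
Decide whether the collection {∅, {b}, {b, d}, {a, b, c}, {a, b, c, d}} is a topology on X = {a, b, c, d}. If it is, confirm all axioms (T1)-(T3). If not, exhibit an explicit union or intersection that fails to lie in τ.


τ IS a topology on X.

Axiom (T1): ∅ ∈ τ? Yes; X ∈ τ? Yes.
Axiom (T2/T3): check pairwise unions and intersections of members of τ.
All pairwise intersections and unions checked — each lies in τ. Therefore τ satisfies (T1), (T2), (T3): it IS a topology on X.


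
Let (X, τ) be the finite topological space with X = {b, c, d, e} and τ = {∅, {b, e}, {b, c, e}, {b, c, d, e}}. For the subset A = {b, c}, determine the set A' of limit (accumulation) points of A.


A' = {c, d, e}

For each x ∈ X, list the open sets U ∈ τ with x ∈ U, then check whether U ∩ (A ∖ {x}) ≠ ∅ for every such U.
  x = b: open {b, e} ∋ x has {b, e} ∩ (A ∖ {b}) = ∅, so x is NOT a limit point.
  x = c: opens ∋ x are {b, c, e}, {b, c, d, e}; each meets A ∖ {c}, so x IS a limit point.
  x = d: opens ∋ x are {b, c, d, e}; each meets A ∖ {d}, so x IS a limit point.
  x = e: opens ∋ x are {b, e}, {b, c, e}, {b, c, d, e}; each meets A ∖ {e}, so x IS a limit point.
Collecting: A' = {c, d, e}.


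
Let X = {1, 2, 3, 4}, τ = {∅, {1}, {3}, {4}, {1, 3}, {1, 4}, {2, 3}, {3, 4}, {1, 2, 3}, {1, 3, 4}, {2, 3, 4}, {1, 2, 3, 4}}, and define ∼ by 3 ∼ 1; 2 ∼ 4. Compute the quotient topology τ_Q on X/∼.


X/∼ = {[1=3], [2=4]}; |τ_Q| = 3.

Equivalence classes: [1=3], [2=4].
Quotient map π: X → X/∼ sends 1 ↦ [1=3], 2 ↦ [2=4], 3 ↦ [1=3], 4 ↦ [2=4].
For each subset V ⊆ X/∼, compute π^{-1}(V) ⊆ X and check whether π^{-1}(V) ∈ τ. V is open in τ_Q iff π^{-1}(V) ∈ τ.
  V = {}: π^{-1}(V) = ∅ ∈ τ ✓.
  V = {[1=3]}: π^{-1}(V) = {1, 3} ∈ τ ✓.
  V = {[2=4]}: π^{-1}(V) = {2, 4} ∉ τ ✗.
  V = {[1=3], [2=4]}: π^{-1}(V) = {1, 2, 3, 4} ∈ τ ✓.
Open sets in the quotient: τ_Q = {{}, {[1=3]}, {[1=3], [2=4]}} (3 elements).


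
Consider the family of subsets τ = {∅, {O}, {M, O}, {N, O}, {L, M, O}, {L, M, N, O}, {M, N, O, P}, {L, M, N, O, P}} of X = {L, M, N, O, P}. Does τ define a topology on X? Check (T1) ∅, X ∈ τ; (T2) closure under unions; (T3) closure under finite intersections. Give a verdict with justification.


τ is NOT a topology on X.

Axiom (T1): ∅ ∈ τ? Yes; X ∈ τ? Yes.
Axiom (T2/T3): check pairwise unions and intersections of members of τ.
Counterexample for (T2): {M, O} ∪ {N, O} = {M, N, O} ∉ τ. Therefore τ is NOT a topology.


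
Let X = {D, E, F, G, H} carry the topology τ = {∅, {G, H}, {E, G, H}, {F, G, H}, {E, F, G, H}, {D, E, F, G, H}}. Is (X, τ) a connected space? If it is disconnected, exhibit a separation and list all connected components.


(X, τ) is connected.

Find clopen sets (U ∈ τ with X ∖ U ∈ τ):
  U = ∅, X ∖ U = {D, E, F, G, H} — both open, so U is clopen.
  U = {D, E, F, G, H}, X ∖ U = ∅ — both open, so U is clopen.
Only trivial clopens (∅ and X) exist, so (X, τ) is connected.
Compute connected components by grouping points that agree on all clopens:
  component: {D, E, F, G, H}


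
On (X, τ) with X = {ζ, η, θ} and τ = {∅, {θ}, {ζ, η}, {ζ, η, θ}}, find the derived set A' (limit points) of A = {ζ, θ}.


A' = {η}

For each x ∈ X, list the open sets U ∈ τ with x ∈ U, then check whether U ∩ (A ∖ {x}) ≠ ∅ for every such U.
  x = ζ: open {ζ, η} ∋ x has {ζ, η} ∩ (A ∖ {ζ}) = ∅, so x is NOT a limit point.
  x = η: opens ∋ x are {ζ, η}, {ζ, η, θ}; each meets A ∖ {η}, so x IS a limit point.
  x = θ: open {θ} ∋ x has {θ} ∩ (A ∖ {θ}) = ∅, so x is NOT a limit point.
Collecting: A' = {η}.


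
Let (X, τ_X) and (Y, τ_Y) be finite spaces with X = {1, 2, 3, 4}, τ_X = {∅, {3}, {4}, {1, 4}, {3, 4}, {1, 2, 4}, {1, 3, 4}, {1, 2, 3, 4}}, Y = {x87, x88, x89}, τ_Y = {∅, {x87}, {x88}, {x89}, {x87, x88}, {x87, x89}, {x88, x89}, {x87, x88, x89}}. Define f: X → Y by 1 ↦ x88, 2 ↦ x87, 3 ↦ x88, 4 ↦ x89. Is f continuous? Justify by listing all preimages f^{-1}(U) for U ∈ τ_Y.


f is NOT continuous.

Compute f^{-1}(U) for each U ∈ τ_Y:
  U = ∅: f^{-1}(U) = ∅ ∈ τ_X ✓.
  U = {x87}: f^{-1}(U) = {2} ∉ τ_X ✗.
  U = {x88}: f^{-1}(U) = {1, 3} ∉ τ_X ✗.
  U = {x89}: f^{-1}(U) = {4} ∈ τ_X ✓.
  U = {x87, x88}: f^{-1}(U) = {1, 2, 3} ∉ τ_X ✗.
  U = {x87, x89}: f^{-1}(U) = {2, 4} ∉ τ_X ✗.
  U = {x88, x89}: f^{-1}(U) = {1, 3, 4} ∈ τ_X ✓.
  U = {x87, x88, x89}: f^{-1}(U) = {1, 2, 3, 4} ∈ τ_X ✓.
Found U = {x87} with f^{-1}(U) = {2} not in τ_X. Therefore f is NOT continuous.


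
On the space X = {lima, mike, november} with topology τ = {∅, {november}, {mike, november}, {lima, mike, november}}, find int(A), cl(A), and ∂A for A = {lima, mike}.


int(A) = ∅, cl(A) = {lima, mike}, ∂A = {lima, mike}.

Closed sets in (X, τ) are complements of opens:
  closed(X, τ) = {∅, {lima}, {lima, mike}, {lima, mike, november}}.
int(A) = ⋃ {U ∈ τ : U ⊆ A}. Opens contained in A: ∅.
Taking the union of these: int(A) = ∅.
cl(A) = ⋂ {C closed : A ⊆ C}. Closed sets containing A: {lima, mike}, {lima, mike, november}.
Intersecting these: cl(A) = {lima, mike}.
∂A = cl(A) ∖ int(A) = {lima, mike} ∖ ∅ = {lima, mike}.


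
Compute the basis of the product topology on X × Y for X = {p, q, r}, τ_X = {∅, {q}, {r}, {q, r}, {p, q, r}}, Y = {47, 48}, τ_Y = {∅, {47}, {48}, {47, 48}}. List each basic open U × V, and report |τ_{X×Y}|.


Basis B = {∅ × ∅, {q} × {47}, {q} × {48}, {r} × {47}, {r} × {48}, {q} × {47, 48}, {q, r} × {47}, {q, r} × {48}, {r} × {47, 48}, {p, q, r} × {47}, {p, q, r} × {48}, {q, r} × {47, 48}, {p, q, r} × {47, 48}}; |τ_{X×Y}| = 25.

Enumerate products U × V with U ∈ τ_X, V ∈ τ_Y (deduplicated):
  ∅ × ∅ = {} (∅)
  {q} × {47} = {(q,47)}
  {q} × {48} = {(q,48)}
  {r} × {47} = {(r,47)}
  {r} × {48} = {(r,48)}
  {q} × {47, 48} = {(q,47), (q,48)}
  {q, r} × {47} = {(q,47), (r,47)}
  {q, r} × {48} = {(q,48), (r,48)}
  {r} × {47, 48} = {(r,47), (r,48)}
  {p, q, r} × {47} = {(p,47), (q,47), (r,47)}
  {p, q, r} × {48} = {(p,48), (q,48), (r,48)}
  {q, r} × {47, 48} = {(q,47), (q,48), (r,47), (r,48)}
  {p, q, r} × {47, 48} = {(p,47), (p,48), (q,47), (q,48), (r,47), (r,48)}
These 13 distinct sets form the basis B.
Close under arbitrary unions to get τ_{X×Y}; counting gives |τ_{X×Y}| = 25.


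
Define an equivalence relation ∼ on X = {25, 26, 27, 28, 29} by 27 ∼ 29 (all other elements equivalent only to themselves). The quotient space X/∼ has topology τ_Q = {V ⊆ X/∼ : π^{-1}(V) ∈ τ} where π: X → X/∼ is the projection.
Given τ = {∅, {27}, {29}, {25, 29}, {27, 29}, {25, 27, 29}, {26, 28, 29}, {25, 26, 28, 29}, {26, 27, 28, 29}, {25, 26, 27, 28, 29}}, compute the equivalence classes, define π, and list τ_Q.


X/∼ = {[25], [26], [27=29], [28]}; |τ_Q| = 5.

Equivalence classes: [25], [26], [27=29], [28].
Quotient map π: X → X/∼ sends 25 ↦ [25], 26 ↦ [26], 27 ↦ [27=29], 28 ↦ [28], 29 ↦ [27=29].
For each subset V ⊆ X/∼, compute π^{-1}(V) ⊆ X and check whether π^{-1}(V) ∈ τ. V is open in τ_Q iff π^{-1}(V) ∈ τ.
  V = {}: π^{-1}(V) = ∅ ∈ τ ✓.
  V = {[25]}: π^{-1}(V) = {25} ∉ τ ✗.
  V = {[26]}: π^{-1}(V) = {26} ∉ τ ✗.
  V = {[25], [26]}: π^{-1}(V) = {25, 26} ∉ τ ✗.
  V = {[27=29]}: π^{-1}(V) = {27, 29} ∈ τ ✓.
  V = {[25], [27=29]}: π^{-1}(V) = {25, 27, 29} ∈ τ ✓.
  V = {[26], [27=29]}: π^{-1}(V) = {26, 27, 29} ∉ τ ✗.
  V = {[25], [26], [27=29]}: π^{-1}(V) = {25, 26, 27, 29} ∉ τ ✗.
  V = {[28]}: π^{-1}(V) = {28} ∉ τ ✗.
  V = {[25], [28]}: π^{-1}(V) = {25, 28} ∉ τ ✗.
  V = {[26], [28]}: π^{-1}(V) = {26, 28} ∉ τ ✗.
  V = {[25], [26], [28]}: π^{-1}(V) = {25, 26, 28} ∉ τ ✗.
  V = {[27=29], [28]}: π^{-1}(V) = {27, 28, 29} ∉ τ ✗.
  V = {[25], [27=29], [28]}: π^{-1}(V) = {25, 27, 28, 29} ∉ τ ✗.
  V = {[26], [27=29], [28]}: π^{-1}(V) = {26, 27, 28, 29} ∈ τ ✓.
  V = {[25], [26], [27=29], [28]}: π^{-1}(V) = {25, 26, 27, 28, 29} ∈ τ ✓.
Open sets in the quotient: τ_Q = {{}, {[27=29]}, {[25], [27=29]}, {[26], [27=29], [28]}, {[25], [26], [27=29], [28]}} (5 elements).


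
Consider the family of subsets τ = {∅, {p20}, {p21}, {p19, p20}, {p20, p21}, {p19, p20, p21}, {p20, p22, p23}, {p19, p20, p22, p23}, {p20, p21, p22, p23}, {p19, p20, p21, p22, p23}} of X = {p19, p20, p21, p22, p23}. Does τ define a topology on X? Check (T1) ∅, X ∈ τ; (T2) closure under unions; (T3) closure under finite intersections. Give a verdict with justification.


τ IS a topology on X.

Axiom (T1): ∅ ∈ τ? Yes; X ∈ τ? Yes.
Axiom (T2/T3): check pairwise unions and intersections of members of τ.
All pairwise intersections and unions checked — each lies in τ. Therefore τ satisfies (T1), (T2), (T3): it IS a topology on X.


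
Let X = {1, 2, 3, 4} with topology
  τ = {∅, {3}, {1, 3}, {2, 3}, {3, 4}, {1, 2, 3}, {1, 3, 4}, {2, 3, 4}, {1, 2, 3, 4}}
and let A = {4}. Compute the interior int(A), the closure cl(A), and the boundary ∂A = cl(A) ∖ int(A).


int(A) = ∅, cl(A) = {4}, ∂A = {4}.

Closed sets in (X, τ) are complements of opens:
  closed(X, τ) = {∅, {1}, {2}, {4}, {1, 2}, {1, 4}, {2, 4}, {1, 2, 4}, {1, 2, 3, 4}}.
int(A) = ⋃ {U ∈ τ : U ⊆ A}. Opens contained in A: ∅.
Taking the union of these: int(A) = ∅.
cl(A) = ⋂ {C closed : A ⊆ C}. Closed sets containing A: {4}, {1, 4}, {2, 4}, {1, 2, 4}, {1, 2, 3, 4}.
Intersecting these: cl(A) = {4}.
∂A = cl(A) ∖ int(A) = {4} ∖ ∅ = {4}.
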